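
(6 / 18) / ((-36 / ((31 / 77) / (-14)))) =0.00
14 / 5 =2.80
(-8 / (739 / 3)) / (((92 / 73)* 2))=-219 / 16997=-0.01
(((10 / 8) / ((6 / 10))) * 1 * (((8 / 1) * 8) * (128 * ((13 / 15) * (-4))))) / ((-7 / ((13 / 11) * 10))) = 69222400 / 693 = 99888.02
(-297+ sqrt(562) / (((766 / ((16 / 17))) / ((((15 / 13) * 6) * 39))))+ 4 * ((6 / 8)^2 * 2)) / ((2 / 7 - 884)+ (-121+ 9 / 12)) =8190 / 28111 - 60480 * sqrt(562) / 183030721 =0.28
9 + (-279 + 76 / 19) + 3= -263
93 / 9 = 31 / 3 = 10.33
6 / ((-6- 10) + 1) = -2 / 5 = -0.40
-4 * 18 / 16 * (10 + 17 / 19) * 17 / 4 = -31671 / 152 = -208.36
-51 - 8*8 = -115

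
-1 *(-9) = 9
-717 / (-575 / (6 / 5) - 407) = 0.81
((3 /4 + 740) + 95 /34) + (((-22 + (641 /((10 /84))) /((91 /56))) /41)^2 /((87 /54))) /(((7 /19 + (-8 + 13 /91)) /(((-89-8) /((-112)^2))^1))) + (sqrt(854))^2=417063109424457297 /260391886518400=1601.67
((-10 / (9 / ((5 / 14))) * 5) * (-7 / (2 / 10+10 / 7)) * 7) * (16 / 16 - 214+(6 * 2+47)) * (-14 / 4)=16506875 / 513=32177.14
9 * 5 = 45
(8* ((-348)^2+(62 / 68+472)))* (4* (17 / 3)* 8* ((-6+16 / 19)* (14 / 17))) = -725928931840 / 969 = -749152664.44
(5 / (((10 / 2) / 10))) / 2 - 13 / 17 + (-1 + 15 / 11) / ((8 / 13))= 1805 / 374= 4.83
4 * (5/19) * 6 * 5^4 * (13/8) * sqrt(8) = 243750 * sqrt(2)/19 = 18142.87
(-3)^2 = 9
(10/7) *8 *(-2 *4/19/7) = -640/931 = -0.69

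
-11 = -11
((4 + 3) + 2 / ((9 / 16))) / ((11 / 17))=1615 / 99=16.31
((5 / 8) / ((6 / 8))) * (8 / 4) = 5 / 3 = 1.67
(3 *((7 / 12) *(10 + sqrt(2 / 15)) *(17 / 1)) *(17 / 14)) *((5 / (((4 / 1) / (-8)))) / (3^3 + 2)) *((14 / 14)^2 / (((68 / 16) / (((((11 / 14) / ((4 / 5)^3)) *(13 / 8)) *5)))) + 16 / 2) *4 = -5646.98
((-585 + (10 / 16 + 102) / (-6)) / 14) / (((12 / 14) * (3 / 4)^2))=-28901 / 324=-89.20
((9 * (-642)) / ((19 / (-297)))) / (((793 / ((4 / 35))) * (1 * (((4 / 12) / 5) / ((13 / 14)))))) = 10296396 / 56791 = 181.30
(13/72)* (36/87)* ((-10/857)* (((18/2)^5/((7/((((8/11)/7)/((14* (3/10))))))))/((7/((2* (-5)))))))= 170586000/656392583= 0.26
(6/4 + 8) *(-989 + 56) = -17727/2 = -8863.50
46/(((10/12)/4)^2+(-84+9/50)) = -662400/1206383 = -0.55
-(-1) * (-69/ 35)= -69/ 35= -1.97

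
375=375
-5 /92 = -0.05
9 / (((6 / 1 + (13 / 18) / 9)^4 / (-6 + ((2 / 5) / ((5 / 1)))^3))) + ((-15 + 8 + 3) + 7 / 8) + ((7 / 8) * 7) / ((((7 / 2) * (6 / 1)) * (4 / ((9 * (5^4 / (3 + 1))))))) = 99.37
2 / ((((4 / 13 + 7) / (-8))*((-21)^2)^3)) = -208 / 8147781495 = -0.00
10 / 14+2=19 / 7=2.71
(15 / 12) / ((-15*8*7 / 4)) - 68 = -11425 / 168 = -68.01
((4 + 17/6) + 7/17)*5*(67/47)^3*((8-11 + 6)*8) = 4445277140/1764991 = 2518.58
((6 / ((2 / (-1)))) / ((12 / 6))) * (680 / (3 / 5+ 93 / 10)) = -3400 / 33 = -103.03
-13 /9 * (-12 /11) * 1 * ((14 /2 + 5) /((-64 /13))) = -169 /44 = -3.84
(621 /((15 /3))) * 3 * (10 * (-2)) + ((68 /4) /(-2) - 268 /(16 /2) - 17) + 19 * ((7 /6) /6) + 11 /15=-1351183 /180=-7506.57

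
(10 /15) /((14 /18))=6 /7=0.86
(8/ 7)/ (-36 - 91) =-8/ 889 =-0.01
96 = 96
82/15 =5.47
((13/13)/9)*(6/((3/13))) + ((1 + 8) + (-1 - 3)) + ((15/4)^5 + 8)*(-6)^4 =559560887/576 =971459.87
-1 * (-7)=7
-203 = -203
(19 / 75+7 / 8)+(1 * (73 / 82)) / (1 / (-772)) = -16879043 / 24600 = -686.14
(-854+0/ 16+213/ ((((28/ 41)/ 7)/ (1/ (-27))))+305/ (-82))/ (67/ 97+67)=-134378465/ 9691416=-13.87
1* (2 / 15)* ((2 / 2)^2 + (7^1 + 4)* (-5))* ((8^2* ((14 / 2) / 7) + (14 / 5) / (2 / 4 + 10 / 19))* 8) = -1249152 / 325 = -3843.54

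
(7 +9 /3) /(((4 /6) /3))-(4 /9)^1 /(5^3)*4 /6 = 45.00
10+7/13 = 137/13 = 10.54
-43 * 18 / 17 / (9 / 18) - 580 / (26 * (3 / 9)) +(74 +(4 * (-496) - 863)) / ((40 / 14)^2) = -43994417 / 88400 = -497.67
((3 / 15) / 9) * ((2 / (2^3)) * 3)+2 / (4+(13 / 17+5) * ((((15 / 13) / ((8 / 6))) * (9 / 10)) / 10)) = 1100129 / 2359740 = 0.47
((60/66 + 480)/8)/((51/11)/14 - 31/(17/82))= -314755/781202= -0.40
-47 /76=-0.62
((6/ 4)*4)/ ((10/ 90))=54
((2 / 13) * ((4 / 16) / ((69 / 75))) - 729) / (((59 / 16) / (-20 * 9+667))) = -1698332632 / 17641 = -96271.90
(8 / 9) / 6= 4 / 27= 0.15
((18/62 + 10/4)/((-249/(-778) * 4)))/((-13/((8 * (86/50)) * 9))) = -20.76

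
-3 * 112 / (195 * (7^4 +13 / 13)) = -56 / 78065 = -0.00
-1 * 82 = -82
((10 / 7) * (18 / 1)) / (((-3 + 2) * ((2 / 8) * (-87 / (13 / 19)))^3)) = 2812160 / 3512967171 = 0.00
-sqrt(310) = -17.61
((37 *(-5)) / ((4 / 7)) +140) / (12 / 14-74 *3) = 1715 / 2064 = 0.83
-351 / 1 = -351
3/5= 0.60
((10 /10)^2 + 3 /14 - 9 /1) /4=-109 /56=-1.95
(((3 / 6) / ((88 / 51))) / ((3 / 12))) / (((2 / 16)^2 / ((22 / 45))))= 544 / 15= 36.27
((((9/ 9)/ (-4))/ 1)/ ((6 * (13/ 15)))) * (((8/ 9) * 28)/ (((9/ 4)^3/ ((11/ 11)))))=-8960/ 85293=-0.11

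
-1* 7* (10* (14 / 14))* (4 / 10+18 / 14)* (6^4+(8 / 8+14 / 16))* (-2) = 306298.50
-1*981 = -981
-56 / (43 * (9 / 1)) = -56 / 387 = -0.14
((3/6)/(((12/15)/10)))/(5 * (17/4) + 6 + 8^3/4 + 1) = 1/25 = 0.04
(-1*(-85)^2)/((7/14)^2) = -28900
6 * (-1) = -6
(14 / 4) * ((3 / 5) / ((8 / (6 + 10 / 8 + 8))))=1281 / 320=4.00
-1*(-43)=43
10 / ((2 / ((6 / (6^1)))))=5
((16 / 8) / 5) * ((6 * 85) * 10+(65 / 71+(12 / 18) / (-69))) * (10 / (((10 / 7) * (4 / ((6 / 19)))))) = 524776091 / 465405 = 1127.57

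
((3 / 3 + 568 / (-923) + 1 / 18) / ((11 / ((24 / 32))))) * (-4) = -0.12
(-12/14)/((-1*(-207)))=-2/483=-0.00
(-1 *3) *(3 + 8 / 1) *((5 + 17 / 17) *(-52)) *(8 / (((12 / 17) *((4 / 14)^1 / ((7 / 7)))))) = 408408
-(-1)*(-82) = -82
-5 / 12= -0.42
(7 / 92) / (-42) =-1 / 552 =-0.00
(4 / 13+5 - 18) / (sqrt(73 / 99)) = -495 * sqrt(803) / 949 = -14.78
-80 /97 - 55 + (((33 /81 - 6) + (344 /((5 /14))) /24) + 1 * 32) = 10.72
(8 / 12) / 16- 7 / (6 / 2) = -2.29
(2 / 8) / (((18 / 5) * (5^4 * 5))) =1 / 45000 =0.00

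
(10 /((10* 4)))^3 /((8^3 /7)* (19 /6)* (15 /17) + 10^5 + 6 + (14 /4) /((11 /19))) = 1309 /8395730400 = 0.00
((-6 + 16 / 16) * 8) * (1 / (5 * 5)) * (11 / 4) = -22 / 5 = -4.40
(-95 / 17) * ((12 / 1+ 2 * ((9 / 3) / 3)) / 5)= -266 / 17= -15.65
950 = 950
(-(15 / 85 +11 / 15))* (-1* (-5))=-232 / 51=-4.55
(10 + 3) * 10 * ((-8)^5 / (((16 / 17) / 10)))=-45260800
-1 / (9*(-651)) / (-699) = -1 / 4095441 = -0.00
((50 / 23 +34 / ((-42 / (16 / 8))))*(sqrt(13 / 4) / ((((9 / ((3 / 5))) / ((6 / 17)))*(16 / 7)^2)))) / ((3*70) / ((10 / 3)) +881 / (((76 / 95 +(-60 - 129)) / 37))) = -0.00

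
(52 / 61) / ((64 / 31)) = 403 / 976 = 0.41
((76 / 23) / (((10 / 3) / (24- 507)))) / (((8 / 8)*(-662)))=1197 / 1655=0.72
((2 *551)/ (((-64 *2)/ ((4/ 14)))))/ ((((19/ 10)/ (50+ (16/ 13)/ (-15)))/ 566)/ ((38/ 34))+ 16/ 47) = -1229983373/ 170252908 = -7.22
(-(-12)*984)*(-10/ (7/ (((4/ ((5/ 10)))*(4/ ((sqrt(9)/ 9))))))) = -11335680/ 7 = -1619382.86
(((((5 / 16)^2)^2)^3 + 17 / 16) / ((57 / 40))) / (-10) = -99689135631899 / 1337006139375616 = -0.07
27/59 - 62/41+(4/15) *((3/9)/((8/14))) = -97862/108855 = -0.90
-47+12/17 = -787/17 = -46.29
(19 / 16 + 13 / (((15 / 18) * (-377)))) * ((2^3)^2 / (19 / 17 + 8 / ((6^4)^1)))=29291544 / 448775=65.27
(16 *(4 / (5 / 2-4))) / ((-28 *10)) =16 / 105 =0.15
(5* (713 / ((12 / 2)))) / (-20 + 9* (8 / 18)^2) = -10695 / 328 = -32.61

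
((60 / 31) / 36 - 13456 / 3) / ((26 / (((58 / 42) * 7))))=-930523 / 558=-1667.60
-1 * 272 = -272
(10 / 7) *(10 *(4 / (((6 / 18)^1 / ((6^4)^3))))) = 2612138803200 / 7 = 373162686171.43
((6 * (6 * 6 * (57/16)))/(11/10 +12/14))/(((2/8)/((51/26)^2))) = 140102865/23153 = 6051.18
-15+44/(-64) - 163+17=-2587/16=-161.69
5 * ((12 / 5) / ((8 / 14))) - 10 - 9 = 2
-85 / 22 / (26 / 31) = -2635 / 572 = -4.61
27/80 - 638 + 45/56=-356641/560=-636.86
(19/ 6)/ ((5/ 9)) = 57/ 10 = 5.70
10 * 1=10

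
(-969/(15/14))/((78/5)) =-2261/39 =-57.97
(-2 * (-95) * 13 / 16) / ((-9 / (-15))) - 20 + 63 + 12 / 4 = 7279 / 24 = 303.29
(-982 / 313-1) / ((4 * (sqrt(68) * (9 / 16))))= -2590 * sqrt(17) / 47889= -0.22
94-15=79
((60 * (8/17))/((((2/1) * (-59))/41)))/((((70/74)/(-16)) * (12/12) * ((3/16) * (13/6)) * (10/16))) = 298254336/456365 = 653.54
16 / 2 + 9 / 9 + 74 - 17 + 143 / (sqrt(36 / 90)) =66 + 143*sqrt(10) / 2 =292.10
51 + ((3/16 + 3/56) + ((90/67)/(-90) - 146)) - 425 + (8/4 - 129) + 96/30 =-24146891/37520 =-643.57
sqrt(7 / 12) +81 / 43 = sqrt(21) / 6 +81 / 43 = 2.65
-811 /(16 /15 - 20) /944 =12165 /268096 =0.05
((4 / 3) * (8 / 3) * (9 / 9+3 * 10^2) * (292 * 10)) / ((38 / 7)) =98439040 / 171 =575666.90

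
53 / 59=0.90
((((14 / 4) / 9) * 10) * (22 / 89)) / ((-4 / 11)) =-4235 / 1602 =-2.64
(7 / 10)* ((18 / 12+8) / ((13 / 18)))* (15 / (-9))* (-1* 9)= 3591 / 26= 138.12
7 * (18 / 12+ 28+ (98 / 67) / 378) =747215 / 3618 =206.53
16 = 16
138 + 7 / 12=1663 / 12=138.58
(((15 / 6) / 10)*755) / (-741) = -755 / 2964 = -0.25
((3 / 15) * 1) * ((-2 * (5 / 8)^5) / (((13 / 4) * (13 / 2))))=-625 / 346112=-0.00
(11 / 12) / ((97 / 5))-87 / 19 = -100223 / 22116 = -4.53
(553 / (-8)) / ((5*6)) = -2.30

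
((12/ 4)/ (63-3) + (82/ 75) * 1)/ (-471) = -343/ 141300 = -0.00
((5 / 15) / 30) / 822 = 0.00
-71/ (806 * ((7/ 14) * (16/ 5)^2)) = -1775/ 103168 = -0.02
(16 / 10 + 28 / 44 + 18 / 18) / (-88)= -89 / 2420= -0.04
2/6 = 1/3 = 0.33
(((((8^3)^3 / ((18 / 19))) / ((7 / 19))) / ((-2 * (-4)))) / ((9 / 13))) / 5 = 39367737344 / 2835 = 13886327.11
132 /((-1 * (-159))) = 44 /53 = 0.83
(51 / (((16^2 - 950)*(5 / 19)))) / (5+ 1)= -323 / 6940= -0.05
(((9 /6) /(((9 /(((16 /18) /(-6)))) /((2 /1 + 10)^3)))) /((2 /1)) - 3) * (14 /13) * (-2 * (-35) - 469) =135926 /13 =10455.85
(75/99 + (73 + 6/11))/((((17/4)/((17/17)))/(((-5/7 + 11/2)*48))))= 5257088/1309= 4016.11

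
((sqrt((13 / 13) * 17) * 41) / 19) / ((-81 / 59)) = -2419 * sqrt(17) / 1539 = -6.48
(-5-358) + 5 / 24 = -8707 / 24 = -362.79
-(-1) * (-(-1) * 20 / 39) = 0.51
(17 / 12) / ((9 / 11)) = 187 / 108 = 1.73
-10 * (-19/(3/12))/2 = 380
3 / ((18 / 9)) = 3 / 2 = 1.50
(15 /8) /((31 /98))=735 /124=5.93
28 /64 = 7 /16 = 0.44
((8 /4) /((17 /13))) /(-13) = -2 /17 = -0.12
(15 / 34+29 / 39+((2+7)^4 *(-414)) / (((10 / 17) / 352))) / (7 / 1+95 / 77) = -829786217391901 / 4203420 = -197407400.97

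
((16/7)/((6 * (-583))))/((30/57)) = -76/61215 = -0.00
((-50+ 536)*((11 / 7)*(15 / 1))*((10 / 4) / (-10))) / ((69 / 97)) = -1296405 / 322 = -4026.10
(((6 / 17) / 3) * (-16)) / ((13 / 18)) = -576 / 221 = -2.61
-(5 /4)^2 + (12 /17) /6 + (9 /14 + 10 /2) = 4.20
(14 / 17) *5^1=70 / 17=4.12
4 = 4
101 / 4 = 25.25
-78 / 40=-39 / 20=-1.95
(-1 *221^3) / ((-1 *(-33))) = -10793861 / 33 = -327086.70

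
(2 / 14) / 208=1 / 1456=0.00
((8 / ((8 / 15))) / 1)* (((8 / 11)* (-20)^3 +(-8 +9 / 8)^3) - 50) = -92896.99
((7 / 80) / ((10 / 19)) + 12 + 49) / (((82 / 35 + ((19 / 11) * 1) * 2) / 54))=11303523 / 19840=569.73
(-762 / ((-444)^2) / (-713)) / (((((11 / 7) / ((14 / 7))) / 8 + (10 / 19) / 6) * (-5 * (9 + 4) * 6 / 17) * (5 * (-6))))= 287147 / 6777968763150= 0.00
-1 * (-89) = 89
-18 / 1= -18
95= 95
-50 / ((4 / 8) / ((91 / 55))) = -165.45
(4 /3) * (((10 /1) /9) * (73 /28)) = 730 /189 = 3.86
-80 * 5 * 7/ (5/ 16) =-8960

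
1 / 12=0.08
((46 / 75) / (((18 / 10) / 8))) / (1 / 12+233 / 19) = 27968 / 126675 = 0.22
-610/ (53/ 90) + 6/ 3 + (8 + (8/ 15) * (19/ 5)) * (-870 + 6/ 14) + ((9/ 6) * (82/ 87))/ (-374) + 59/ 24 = -11770167011773/ 1207159800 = -9750.30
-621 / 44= -14.11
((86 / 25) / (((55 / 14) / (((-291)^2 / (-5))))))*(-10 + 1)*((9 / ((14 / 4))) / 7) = 2359551384 / 48125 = 49029.64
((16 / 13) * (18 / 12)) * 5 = 120 / 13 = 9.23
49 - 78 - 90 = -119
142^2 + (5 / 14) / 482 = 136066677 / 6748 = 20164.00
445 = 445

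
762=762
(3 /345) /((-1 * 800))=-1 /92000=-0.00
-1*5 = -5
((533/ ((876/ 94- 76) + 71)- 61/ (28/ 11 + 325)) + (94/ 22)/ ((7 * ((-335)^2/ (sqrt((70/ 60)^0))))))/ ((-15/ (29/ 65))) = -111254027477389/ 30356326625625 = -3.66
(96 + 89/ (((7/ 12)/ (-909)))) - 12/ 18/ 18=-138591.47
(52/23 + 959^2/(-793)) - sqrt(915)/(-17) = -21111427/18239 + sqrt(915)/17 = -1155.71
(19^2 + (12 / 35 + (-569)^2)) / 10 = 5672141 / 175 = 32412.23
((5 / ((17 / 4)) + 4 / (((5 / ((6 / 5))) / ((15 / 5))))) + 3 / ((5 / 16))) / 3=4.55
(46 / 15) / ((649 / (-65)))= -598 / 1947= -0.31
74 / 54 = 37 / 27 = 1.37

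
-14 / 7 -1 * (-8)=6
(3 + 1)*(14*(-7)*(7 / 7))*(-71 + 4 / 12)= 83104 / 3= 27701.33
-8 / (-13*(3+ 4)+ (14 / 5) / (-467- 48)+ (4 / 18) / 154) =1784475 / 20299294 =0.09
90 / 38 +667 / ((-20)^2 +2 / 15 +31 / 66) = 10131045 / 2511781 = 4.03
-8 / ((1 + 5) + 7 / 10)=-80 / 67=-1.19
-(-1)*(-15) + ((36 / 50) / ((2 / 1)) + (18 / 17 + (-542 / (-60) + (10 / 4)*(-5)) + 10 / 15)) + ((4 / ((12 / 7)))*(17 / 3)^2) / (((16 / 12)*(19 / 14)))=3637421 / 145350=25.03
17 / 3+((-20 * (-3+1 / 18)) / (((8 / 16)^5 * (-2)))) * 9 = -25423 / 3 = -8474.33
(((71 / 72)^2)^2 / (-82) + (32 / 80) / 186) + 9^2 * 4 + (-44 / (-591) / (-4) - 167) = 10562433115975193 / 67288641822720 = 156.97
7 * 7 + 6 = 55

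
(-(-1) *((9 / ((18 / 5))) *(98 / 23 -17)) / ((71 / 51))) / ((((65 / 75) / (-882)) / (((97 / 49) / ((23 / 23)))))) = 978392925 / 21229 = 46087.57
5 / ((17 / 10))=50 / 17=2.94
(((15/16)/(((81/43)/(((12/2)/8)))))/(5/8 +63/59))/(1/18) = 12685/3196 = 3.97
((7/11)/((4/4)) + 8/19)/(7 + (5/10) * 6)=221/2090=0.11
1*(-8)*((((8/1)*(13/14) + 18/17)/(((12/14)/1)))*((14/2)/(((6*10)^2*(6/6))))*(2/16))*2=-707/18360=-0.04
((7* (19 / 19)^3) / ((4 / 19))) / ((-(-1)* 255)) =133 / 1020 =0.13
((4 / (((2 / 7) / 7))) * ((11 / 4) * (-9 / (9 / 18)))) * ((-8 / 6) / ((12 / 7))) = 3773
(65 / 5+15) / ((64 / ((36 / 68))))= 63 / 272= 0.23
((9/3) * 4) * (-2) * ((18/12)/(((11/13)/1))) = -468/11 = -42.55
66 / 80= 33 / 40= 0.82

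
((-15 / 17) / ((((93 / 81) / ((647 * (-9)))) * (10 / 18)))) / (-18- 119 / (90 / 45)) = -8489934 / 81685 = -103.94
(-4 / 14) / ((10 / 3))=-3 / 35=-0.09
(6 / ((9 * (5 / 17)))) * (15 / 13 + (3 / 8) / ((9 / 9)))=901 / 260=3.47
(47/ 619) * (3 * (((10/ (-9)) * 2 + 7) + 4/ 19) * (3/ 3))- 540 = -19012729/ 35283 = -538.86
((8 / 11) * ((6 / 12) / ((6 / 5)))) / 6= 5 / 99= 0.05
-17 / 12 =-1.42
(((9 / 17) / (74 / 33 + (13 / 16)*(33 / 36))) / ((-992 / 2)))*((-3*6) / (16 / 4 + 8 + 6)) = 132 / 369427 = 0.00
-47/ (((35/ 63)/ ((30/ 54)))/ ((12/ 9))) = -188/ 3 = -62.67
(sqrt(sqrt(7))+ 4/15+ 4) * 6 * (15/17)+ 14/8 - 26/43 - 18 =16765/2924+ 90 * 7^(1/4)/17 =14.34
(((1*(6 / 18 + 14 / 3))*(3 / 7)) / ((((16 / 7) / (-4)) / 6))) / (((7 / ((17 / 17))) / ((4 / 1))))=-90 / 7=-12.86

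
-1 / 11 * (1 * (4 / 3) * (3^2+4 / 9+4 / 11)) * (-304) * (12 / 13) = 4722944 / 14157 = 333.61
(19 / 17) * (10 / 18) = 95 / 153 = 0.62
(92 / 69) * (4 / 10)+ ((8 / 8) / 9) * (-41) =-181 / 45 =-4.02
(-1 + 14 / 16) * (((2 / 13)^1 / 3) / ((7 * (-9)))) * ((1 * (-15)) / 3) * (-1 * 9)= 5 / 1092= 0.00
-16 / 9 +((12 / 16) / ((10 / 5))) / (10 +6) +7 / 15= -7417 / 5760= -1.29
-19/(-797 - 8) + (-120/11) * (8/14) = -54991/8855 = -6.21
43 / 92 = 0.47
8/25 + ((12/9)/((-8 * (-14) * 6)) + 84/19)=1135483/239400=4.74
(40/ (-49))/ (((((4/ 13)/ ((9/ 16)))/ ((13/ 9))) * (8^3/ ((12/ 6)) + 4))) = -13/ 1568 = -0.01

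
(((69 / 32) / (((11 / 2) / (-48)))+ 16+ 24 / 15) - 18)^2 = 1117249 / 3025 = 369.34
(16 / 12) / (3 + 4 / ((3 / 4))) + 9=9.16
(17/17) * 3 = 3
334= 334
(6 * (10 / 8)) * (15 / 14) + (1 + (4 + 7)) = 561 / 28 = 20.04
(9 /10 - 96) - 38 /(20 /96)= -555 /2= -277.50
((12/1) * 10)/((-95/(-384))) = 9216/19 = 485.05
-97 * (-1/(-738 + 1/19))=-1843/14021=-0.13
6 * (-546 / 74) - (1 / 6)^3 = -353845 / 7992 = -44.27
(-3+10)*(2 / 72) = 7 / 36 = 0.19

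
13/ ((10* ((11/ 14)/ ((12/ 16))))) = 273/ 220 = 1.24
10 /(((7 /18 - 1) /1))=-16.36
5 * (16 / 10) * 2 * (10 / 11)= 160 / 11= 14.55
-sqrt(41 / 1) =-sqrt(41) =-6.40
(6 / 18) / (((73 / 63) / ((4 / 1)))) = 84 / 73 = 1.15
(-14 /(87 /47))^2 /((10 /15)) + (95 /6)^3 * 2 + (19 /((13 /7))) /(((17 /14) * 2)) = 161159466535 /20072988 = 8028.67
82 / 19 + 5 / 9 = 833 / 171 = 4.87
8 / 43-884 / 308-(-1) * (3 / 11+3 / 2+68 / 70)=1989 / 33110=0.06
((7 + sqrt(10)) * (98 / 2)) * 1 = 49 * sqrt(10) + 343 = 497.95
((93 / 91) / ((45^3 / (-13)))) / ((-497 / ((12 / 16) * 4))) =31 / 35224875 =0.00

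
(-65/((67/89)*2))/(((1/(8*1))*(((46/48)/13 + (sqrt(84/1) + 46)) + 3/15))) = -2605835200800/335438218123 + 112627008000*sqrt(21)/335438218123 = -6.23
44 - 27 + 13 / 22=387 / 22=17.59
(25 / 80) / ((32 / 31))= 155 / 512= 0.30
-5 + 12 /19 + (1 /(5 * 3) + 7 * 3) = 4759 /285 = 16.70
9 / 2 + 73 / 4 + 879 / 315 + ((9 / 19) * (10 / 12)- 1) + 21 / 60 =50444 / 1995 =25.29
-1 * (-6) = 6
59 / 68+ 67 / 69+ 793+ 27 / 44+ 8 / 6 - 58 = 3177517 / 4301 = 738.79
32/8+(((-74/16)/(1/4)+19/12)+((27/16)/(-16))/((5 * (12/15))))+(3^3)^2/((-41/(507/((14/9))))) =-5120803279/881664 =-5808.11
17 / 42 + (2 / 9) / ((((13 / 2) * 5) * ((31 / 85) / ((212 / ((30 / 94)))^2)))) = 8273.09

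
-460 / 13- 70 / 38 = -37.23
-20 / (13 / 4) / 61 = -0.10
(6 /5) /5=6 /25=0.24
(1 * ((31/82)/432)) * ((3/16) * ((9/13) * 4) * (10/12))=155/409344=0.00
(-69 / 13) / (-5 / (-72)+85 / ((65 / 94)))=-4968 / 115121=-0.04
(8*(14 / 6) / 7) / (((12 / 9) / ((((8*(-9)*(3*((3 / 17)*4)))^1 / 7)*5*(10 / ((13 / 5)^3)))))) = -32400000 / 261443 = -123.93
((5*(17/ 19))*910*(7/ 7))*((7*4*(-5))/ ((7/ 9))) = -13923000/ 19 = -732789.47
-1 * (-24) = 24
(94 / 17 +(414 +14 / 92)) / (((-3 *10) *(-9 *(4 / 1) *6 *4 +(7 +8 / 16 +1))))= 109397 / 6690010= 0.02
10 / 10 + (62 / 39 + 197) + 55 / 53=414697 / 2067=200.63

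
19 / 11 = 1.73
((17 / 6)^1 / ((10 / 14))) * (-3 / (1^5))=-119 / 10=-11.90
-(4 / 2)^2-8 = -12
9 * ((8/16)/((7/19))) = 12.21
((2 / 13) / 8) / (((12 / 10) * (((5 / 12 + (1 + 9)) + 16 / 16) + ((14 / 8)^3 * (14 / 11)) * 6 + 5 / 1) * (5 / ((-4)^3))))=-1408 / 393601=-0.00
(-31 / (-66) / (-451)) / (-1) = 31 / 29766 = 0.00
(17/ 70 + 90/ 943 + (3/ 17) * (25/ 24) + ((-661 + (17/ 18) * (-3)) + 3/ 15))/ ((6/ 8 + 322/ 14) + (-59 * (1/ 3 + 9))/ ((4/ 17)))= 8929482113/ 31195203830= 0.29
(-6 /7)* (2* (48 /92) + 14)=-2076 /161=-12.89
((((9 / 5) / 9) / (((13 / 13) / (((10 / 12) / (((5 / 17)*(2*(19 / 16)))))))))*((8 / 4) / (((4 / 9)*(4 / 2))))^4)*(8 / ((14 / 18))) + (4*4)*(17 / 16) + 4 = 446331 / 5320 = 83.90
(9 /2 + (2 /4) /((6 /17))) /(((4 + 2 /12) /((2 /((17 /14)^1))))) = 994 /425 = 2.34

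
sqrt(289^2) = 289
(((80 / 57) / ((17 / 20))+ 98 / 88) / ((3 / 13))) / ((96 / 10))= 7662265 / 6139584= 1.25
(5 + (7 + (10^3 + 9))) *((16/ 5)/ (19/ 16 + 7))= 261376/ 655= 399.05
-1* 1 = -1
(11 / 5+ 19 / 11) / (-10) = -0.39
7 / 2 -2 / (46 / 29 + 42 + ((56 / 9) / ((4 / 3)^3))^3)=6350767 / 1831474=3.47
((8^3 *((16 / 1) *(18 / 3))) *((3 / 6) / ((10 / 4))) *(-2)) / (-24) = 4096 / 5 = 819.20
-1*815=-815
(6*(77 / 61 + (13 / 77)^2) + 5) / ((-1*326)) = -4609397 / 117904094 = -0.04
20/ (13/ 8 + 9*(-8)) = -160/ 563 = -0.28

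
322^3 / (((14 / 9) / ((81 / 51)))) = 579489876 / 17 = 34087639.76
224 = 224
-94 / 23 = -4.09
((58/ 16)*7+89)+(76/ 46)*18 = 26517/ 184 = 144.11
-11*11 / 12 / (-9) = 121 / 108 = 1.12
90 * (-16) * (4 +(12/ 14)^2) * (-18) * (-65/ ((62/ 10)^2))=-9771840000/ 47089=-207518.53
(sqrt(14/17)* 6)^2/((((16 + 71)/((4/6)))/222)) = 24864/493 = 50.43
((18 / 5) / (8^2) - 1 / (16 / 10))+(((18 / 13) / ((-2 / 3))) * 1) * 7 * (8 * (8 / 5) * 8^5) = -12683576479 / 2080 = -6097873.31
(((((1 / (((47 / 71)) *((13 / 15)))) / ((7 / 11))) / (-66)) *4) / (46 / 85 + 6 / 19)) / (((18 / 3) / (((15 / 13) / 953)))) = -0.00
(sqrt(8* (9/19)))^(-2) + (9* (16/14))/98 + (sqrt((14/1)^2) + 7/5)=1947137/123480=15.77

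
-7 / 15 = -0.47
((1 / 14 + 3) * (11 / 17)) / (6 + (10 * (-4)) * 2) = -473 / 17612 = -0.03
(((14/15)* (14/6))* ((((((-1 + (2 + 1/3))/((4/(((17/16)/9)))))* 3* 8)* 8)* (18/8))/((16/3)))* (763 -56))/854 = 84133/14640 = 5.75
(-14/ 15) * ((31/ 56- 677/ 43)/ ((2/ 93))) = 659.27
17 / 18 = 0.94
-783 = -783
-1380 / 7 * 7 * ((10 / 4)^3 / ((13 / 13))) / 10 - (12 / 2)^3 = -9489 / 4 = -2372.25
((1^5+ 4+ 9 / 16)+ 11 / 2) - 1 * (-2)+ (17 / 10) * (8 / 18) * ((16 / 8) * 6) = 5311 / 240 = 22.13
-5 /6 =-0.83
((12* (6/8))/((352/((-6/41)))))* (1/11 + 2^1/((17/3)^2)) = -0.00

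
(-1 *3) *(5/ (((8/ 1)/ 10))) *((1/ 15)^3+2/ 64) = -3407/ 5760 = -0.59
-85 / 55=-17 / 11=-1.55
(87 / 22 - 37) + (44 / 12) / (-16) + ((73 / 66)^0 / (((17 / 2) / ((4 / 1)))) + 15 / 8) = -277619 / 8976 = -30.93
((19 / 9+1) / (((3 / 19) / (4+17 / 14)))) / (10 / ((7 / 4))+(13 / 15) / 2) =194180 / 11619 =16.71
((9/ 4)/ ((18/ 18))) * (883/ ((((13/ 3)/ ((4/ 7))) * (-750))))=-7947/ 22750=-0.35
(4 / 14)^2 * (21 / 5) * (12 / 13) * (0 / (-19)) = 0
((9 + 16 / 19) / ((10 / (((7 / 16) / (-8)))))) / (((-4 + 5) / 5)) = -1309 / 4864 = -0.27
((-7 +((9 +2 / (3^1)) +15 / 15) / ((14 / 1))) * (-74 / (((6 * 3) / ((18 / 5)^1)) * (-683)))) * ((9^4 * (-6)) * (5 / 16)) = 31801167 / 19124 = 1662.89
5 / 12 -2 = -19 / 12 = -1.58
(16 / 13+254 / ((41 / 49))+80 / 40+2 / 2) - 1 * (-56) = 193901 / 533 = 363.79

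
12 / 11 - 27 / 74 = 591 / 814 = 0.73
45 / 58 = 0.78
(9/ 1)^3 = 729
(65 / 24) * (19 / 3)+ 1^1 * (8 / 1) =1811 / 72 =25.15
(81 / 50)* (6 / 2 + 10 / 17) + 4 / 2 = 6641 / 850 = 7.81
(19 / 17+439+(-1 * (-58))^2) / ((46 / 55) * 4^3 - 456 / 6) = -169.28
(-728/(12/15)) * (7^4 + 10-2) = -2192190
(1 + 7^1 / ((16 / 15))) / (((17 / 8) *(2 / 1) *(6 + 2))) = 121 / 544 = 0.22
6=6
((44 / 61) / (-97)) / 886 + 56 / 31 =146788254 / 81258161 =1.81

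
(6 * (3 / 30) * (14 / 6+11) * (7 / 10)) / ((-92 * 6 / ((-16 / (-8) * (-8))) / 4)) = 224 / 345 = 0.65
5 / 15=0.33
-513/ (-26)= 513/ 26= 19.73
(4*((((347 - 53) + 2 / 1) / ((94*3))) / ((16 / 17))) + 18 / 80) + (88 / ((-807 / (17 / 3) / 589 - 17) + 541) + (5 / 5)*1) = 173152027139 / 29578365240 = 5.85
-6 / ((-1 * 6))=1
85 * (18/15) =102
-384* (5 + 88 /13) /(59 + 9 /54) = -352512 /4615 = -76.38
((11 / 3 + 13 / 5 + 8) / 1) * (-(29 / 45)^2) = -179974 / 30375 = -5.93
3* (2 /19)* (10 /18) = 10 /57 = 0.18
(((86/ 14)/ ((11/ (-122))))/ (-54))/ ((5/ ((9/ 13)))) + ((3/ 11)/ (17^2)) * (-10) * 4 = 594247/ 4339335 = 0.14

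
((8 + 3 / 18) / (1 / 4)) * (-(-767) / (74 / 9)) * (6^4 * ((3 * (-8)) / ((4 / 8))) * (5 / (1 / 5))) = -175347244800 / 37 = -4739114724.32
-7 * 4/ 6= -14/ 3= -4.67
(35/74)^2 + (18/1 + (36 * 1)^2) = 7196689/5476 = 1314.22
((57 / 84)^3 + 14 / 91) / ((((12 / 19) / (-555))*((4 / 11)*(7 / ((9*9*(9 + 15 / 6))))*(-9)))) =1065054374505 / 63924224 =16661.20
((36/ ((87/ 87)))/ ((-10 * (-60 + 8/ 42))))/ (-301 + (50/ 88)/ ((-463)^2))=-445673151/ 2228695863635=-0.00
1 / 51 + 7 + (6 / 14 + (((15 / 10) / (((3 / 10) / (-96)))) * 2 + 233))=-256880 / 357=-719.55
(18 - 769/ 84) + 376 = 32327/ 84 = 384.85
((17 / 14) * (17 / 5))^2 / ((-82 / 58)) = -2422109 / 200900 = -12.06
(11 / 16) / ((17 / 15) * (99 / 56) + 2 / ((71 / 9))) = 27335 / 89742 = 0.30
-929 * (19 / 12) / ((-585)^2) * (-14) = 123557 / 2053350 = 0.06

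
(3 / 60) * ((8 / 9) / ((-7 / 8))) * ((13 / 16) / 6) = -13 / 1890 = -0.01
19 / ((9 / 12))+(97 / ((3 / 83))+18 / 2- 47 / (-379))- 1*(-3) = 1031306 / 379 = 2721.12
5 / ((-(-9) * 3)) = 5 / 27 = 0.19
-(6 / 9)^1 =-0.67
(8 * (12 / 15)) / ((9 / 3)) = 32 / 15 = 2.13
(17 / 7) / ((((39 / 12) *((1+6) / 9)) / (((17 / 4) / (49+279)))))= 2601 / 208936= 0.01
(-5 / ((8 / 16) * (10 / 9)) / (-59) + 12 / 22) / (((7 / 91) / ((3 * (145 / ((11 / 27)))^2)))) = 270786084075 / 78529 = 3448230.39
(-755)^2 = 570025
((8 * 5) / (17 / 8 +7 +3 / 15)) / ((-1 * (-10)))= 160 / 373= 0.43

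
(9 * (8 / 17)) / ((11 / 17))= 72 / 11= 6.55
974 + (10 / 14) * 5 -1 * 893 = 592 / 7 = 84.57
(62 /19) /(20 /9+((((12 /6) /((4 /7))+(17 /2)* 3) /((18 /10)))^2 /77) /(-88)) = 34029072 /22774445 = 1.49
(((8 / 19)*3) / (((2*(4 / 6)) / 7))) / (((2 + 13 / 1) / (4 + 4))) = 336 / 95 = 3.54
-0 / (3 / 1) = 0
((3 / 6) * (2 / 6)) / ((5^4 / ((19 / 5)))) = 19 / 18750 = 0.00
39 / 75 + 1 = 38 / 25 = 1.52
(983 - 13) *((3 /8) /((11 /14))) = 10185 /22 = 462.95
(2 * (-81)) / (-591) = 54 / 197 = 0.27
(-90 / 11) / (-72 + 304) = -45 / 1276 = -0.04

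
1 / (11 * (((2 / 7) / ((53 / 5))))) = 371 / 110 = 3.37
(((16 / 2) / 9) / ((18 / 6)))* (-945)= -280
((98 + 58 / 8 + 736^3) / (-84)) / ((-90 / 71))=22645498919 / 6048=3744295.46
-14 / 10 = -7 / 5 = -1.40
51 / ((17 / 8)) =24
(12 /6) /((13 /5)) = 0.77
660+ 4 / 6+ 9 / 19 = 661.14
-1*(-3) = 3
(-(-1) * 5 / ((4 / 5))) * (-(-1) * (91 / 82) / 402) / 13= 175 / 131856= 0.00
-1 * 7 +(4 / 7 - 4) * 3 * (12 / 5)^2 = -11593 / 175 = -66.25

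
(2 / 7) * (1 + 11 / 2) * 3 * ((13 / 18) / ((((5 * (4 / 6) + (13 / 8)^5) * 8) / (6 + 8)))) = 692224 / 1441559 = 0.48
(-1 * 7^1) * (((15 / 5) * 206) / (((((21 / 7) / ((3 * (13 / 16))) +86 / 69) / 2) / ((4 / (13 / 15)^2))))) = -268644600 / 14443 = -18600.33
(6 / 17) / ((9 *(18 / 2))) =2 / 459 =0.00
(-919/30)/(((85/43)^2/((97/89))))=-164825407/19290750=-8.54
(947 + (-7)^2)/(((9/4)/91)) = 120848/3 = 40282.67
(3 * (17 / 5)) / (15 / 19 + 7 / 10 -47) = -1938 / 8647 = -0.22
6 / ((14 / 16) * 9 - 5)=48 / 23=2.09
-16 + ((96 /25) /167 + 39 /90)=-15.54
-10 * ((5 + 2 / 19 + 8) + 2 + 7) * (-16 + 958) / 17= -3956400 / 323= -12248.92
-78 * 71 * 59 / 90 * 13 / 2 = -707941 / 30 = -23598.03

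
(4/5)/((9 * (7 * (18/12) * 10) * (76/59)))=59/89775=0.00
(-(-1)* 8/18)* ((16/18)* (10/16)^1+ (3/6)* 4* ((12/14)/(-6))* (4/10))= 0.20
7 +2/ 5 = 37/ 5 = 7.40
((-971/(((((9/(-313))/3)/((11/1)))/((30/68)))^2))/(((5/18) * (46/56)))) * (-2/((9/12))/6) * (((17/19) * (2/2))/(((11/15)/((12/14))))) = 3767064800400/7429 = 507075622.61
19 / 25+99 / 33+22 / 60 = 619 / 150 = 4.13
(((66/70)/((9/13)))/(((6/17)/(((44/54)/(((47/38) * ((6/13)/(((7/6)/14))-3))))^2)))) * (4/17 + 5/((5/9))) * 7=10957704472/652196205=16.80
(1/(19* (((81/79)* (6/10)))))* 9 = 395/513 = 0.77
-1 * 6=-6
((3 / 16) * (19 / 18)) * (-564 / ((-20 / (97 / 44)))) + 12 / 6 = 100701 / 7040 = 14.30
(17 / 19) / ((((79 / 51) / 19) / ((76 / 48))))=17.38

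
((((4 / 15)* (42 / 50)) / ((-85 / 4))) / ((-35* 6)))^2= 64 / 25400390625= 0.00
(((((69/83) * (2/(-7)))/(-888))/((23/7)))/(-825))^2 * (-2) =-1/51352018245000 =-0.00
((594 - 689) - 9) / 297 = -104 / 297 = -0.35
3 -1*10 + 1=-6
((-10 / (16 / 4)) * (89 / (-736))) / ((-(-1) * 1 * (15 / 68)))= 1513 / 1104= 1.37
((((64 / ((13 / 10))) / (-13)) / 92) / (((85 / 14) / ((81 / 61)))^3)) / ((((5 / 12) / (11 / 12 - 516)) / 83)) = 23940100981004544 / 541827224651375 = 44.18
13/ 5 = 2.60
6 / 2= 3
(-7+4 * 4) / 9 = 1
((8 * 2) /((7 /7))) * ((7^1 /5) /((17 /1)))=112 /85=1.32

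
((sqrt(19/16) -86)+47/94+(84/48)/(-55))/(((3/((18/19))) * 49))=-56451/102410+3 * sqrt(19)/1862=-0.54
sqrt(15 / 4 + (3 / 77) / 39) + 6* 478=2869.94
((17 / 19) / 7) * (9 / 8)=153 / 1064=0.14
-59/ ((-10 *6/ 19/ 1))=1121/ 60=18.68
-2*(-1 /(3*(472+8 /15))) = 5 /3544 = 0.00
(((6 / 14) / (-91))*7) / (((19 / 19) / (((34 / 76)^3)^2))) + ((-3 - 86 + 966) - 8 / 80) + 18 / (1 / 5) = 1324629485245233 / 1369976054720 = 966.90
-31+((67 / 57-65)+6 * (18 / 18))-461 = -31340 / 57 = -549.82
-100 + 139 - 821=-782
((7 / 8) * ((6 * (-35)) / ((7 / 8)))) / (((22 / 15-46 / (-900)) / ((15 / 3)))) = -472500 / 683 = -691.80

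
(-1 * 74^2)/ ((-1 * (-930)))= -2738/ 465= -5.89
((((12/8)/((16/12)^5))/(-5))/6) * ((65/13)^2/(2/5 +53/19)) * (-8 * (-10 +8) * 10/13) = -192375/168064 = -1.14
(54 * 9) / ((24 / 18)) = 729 / 2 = 364.50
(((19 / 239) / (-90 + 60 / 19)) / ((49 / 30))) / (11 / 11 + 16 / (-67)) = -24187 / 32849355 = -0.00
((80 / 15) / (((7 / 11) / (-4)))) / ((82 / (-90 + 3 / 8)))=36.64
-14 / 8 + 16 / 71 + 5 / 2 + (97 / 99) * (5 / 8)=89281 / 56232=1.59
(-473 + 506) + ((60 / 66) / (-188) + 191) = 231611 / 1034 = 224.00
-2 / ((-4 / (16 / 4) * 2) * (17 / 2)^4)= 16 / 83521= 0.00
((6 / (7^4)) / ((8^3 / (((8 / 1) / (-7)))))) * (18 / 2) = -27 / 537824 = -0.00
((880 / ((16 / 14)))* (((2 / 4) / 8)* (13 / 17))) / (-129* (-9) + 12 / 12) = 715 / 22576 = 0.03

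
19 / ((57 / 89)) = 89 / 3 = 29.67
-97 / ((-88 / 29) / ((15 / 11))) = 42195 / 968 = 43.59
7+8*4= 39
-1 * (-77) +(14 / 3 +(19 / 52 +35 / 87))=124311 / 1508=82.43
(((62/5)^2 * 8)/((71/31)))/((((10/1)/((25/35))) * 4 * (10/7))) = 59582/8875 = 6.71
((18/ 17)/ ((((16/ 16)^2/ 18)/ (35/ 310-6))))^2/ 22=1748178450/ 3055019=572.23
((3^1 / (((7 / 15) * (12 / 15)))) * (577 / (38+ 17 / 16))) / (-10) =-10386 / 875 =-11.87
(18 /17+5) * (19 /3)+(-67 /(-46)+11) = 119245 /2346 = 50.83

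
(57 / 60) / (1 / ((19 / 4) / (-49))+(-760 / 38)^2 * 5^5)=361 / 474996080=0.00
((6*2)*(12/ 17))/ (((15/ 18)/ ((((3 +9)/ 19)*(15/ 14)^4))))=6561000/ 775523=8.46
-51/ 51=-1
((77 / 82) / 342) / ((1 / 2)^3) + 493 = 3456577 / 7011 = 493.02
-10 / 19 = -0.53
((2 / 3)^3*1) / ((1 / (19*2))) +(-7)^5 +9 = -453242 / 27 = -16786.74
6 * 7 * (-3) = -126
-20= -20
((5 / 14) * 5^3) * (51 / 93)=10625 / 434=24.48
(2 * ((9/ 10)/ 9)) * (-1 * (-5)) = 1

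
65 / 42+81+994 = 45215 / 42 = 1076.55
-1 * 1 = -1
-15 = -15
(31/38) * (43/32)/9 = 1333/10944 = 0.12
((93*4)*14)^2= 27123264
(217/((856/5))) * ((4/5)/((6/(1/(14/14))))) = 217/1284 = 0.17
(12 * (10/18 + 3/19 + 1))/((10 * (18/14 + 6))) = 4102/14535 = 0.28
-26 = -26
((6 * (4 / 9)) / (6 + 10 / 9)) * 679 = 2037 / 8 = 254.62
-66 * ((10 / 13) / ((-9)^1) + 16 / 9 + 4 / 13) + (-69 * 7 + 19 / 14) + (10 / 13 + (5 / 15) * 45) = -108813 / 182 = -597.87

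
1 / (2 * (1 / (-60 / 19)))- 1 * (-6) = 84 / 19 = 4.42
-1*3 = -3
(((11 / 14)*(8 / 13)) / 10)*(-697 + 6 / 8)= -33.66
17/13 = 1.31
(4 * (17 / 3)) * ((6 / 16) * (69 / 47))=1173 / 94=12.48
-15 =-15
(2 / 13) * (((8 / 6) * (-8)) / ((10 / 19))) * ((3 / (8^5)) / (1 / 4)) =-19 / 16640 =-0.00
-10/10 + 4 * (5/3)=17/3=5.67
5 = 5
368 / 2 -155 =29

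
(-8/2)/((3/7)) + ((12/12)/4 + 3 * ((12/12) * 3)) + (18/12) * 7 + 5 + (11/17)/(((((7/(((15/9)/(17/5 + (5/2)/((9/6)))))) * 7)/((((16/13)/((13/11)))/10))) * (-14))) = 15.42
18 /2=9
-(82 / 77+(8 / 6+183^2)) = -7736513 / 231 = -33491.40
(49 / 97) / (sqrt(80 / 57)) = 49*sqrt(285) / 1940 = 0.43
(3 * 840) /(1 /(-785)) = -1978200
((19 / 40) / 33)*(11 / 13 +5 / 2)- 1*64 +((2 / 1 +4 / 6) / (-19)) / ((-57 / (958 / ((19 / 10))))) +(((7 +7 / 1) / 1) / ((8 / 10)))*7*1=42223629821 / 706202640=59.79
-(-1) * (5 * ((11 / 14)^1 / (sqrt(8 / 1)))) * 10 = 275 * sqrt(2) / 28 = 13.89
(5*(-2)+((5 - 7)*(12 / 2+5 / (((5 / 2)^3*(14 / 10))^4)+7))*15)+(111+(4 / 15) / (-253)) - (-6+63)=-9852177009434 / 28474359375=-346.00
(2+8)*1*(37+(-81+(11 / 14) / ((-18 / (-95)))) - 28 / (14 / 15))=-88015 / 126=-698.53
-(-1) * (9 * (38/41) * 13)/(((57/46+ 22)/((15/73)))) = 3067740/3199517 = 0.96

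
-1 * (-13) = 13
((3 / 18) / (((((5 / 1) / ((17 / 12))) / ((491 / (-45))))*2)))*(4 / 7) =-0.15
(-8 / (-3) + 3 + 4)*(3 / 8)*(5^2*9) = 815.62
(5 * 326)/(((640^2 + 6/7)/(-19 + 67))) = 273840/1433603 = 0.19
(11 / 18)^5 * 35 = 5636785 / 1889568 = 2.98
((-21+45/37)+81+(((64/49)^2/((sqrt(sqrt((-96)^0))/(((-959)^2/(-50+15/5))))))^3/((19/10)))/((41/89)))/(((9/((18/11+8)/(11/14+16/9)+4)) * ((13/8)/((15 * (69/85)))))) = -6899623226591948976173882717430400/25131348443349418543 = -274542499864061.86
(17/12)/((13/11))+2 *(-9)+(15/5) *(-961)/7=-468095/1092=-428.66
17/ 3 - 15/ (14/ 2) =3.52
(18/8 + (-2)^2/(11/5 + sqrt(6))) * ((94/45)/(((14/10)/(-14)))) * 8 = 232744/261 - 150400 * sqrt(6)/261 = -519.77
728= 728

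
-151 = -151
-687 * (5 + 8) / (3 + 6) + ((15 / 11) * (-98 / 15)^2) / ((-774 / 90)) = -472575 / 473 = -999.10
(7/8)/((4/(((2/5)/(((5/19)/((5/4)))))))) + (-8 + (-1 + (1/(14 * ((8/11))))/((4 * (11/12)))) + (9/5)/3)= -3565/448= -7.96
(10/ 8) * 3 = 15/ 4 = 3.75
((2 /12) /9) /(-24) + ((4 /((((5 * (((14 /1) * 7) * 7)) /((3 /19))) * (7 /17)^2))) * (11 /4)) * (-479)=-2961805169 /2069277840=-1.43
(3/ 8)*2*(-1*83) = -249/ 4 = -62.25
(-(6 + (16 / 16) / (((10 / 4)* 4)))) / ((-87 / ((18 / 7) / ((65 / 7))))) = 183 / 9425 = 0.02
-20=-20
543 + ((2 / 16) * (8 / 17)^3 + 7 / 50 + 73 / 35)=937565277 / 1719550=545.24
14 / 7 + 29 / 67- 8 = -373 / 67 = -5.57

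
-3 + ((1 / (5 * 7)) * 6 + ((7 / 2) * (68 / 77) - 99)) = -38014 / 385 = -98.74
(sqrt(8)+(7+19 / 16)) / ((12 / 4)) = 2*sqrt(2) / 3+131 / 48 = 3.67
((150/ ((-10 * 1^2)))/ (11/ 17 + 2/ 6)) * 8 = -612/ 5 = -122.40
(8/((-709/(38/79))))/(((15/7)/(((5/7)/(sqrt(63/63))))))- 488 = -82000408/168033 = -488.00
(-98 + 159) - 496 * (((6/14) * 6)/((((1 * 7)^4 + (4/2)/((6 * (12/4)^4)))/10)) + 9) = -4501005641/1021027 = -4408.31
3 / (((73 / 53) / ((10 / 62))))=0.35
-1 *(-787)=787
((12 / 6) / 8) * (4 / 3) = 1 / 3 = 0.33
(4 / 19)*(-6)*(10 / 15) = -0.84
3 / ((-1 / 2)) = -6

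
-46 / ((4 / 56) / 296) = -190624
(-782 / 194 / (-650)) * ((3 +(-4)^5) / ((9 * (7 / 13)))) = -399211 / 305550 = -1.31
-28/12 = -7/3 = -2.33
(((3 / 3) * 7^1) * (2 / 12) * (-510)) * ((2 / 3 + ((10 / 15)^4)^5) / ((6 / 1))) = -691857524225 / 10460353203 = -66.14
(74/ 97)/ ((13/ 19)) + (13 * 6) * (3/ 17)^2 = 3.54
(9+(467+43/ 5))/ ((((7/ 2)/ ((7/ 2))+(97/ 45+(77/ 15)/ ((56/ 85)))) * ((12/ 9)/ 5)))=654210/ 3941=166.00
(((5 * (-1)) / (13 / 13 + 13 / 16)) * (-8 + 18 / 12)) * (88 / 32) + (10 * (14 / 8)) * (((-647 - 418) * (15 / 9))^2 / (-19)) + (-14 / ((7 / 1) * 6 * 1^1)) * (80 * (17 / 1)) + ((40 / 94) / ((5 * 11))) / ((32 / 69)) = -19842436776043 / 6836808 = -2902295.45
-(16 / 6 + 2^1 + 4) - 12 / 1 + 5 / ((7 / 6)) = -344 / 21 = -16.38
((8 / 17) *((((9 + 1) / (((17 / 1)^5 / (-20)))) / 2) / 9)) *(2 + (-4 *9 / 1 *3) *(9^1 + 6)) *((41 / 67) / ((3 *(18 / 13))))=344957600 / 392983760889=0.00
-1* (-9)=9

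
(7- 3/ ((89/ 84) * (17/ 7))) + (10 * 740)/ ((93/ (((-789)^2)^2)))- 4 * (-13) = 1446296735281553993/ 46903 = 30835911035148.16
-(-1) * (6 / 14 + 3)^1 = 3.43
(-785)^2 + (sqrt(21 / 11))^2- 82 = 6777594 / 11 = 616144.91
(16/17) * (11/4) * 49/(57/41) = 88396/969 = 91.22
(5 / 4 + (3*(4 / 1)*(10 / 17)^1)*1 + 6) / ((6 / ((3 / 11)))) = 973 / 1496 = 0.65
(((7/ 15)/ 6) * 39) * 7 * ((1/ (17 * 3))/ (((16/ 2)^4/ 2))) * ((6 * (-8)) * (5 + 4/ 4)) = -0.06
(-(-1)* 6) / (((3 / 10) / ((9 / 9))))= 20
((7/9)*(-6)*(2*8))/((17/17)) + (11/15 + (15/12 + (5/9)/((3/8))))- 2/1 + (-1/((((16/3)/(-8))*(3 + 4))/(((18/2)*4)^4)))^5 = 54815082293346087011931667118333057/9075780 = 6039710338212923518632191000.00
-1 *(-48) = 48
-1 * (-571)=571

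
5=5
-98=-98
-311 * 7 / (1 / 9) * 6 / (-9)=13062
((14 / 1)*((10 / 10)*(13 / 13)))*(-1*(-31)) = 434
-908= -908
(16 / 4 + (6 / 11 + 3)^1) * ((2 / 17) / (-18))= -83 / 1683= -0.05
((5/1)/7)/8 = 5/56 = 0.09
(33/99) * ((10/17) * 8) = 80/51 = 1.57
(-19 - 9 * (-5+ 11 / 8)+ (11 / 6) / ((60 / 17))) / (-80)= -0.18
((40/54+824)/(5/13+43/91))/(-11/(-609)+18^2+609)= 7910707/7670808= 1.03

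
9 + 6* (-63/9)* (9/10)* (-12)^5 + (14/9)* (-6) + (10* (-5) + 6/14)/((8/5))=9405818.28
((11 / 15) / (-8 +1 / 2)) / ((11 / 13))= -26 / 225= -0.12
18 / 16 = 9 / 8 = 1.12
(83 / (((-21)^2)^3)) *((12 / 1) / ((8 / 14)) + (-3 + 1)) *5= 7885 / 85766121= 0.00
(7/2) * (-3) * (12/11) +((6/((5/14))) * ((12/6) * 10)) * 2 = 7266/11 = 660.55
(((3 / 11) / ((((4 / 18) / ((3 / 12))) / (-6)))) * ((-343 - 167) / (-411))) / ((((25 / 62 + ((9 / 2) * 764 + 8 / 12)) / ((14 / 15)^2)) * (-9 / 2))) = 88536 / 688555835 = 0.00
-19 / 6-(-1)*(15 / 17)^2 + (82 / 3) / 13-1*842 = -18986801 / 22542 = -842.29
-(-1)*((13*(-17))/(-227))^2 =48841/51529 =0.95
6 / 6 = 1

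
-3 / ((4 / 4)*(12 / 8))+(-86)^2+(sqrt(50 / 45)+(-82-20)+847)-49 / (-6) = sqrt(10) / 3+48883 / 6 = 8148.22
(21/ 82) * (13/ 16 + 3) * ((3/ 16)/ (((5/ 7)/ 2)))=26901/ 52480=0.51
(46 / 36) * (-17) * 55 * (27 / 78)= -413.56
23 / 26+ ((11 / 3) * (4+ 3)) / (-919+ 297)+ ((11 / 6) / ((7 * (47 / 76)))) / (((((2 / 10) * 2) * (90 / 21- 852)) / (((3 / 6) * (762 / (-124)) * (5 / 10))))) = 236371971817 / 279640984272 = 0.85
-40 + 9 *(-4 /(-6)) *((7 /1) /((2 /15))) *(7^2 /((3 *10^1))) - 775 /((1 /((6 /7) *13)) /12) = -1444157 /14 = -103154.07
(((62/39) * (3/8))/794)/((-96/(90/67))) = -465/44260736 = -0.00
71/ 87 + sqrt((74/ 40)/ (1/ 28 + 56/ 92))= 71/ 87 + sqrt(494431)/ 415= 2.51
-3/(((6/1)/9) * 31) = -9/62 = -0.15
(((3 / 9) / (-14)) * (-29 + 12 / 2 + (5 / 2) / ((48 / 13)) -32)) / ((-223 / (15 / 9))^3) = -93125 / 172464945984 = -0.00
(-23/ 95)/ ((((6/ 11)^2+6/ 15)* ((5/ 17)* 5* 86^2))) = -0.00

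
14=14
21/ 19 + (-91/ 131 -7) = -16401/ 2489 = -6.59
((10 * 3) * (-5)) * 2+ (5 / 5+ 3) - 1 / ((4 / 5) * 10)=-2369 / 8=-296.12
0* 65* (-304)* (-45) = 0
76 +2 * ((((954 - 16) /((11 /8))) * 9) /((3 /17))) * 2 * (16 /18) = 4084684 /33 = 123778.30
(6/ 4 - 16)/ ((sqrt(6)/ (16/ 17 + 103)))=-17081 * sqrt(6)/ 68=-615.29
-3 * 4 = -12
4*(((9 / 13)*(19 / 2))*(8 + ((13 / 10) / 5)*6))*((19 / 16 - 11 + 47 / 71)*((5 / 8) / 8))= -84966651 / 472576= -179.79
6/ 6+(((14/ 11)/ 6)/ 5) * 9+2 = 186/ 55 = 3.38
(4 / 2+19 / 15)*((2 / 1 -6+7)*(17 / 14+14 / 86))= 5803 / 430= 13.50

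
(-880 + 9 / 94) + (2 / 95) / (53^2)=-22071843717 / 25084370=-879.90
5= 5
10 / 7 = 1.43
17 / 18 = 0.94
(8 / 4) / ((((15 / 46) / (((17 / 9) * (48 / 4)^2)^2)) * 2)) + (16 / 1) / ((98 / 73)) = 166768696 / 735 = 226896.19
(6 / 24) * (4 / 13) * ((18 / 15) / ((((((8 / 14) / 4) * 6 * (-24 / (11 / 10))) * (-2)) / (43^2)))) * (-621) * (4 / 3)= -3778.36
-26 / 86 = -13 / 43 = -0.30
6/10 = 3/5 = 0.60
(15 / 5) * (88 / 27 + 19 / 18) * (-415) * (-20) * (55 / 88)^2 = 12086875 / 288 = 41968.32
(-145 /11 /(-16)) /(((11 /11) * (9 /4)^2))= 145 /891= 0.16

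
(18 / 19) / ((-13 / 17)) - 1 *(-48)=11550 / 247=46.76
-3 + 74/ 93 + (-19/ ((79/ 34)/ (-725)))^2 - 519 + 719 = 20399824995695/ 580413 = 35147084.91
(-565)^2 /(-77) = -319225 /77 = -4145.78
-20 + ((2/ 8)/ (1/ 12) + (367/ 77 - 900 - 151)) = -81869/ 77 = -1063.23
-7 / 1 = -7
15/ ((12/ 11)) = 55/ 4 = 13.75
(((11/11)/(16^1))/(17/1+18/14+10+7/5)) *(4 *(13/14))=65/8312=0.01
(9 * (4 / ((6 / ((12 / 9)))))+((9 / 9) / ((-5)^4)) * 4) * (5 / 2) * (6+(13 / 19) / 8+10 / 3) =358203 / 1900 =188.53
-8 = -8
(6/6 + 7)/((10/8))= 32/5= 6.40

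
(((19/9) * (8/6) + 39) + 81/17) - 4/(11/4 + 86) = 7582556/162945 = 46.53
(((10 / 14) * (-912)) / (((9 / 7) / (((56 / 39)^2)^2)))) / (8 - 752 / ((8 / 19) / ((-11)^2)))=7474216960 / 749894959827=0.01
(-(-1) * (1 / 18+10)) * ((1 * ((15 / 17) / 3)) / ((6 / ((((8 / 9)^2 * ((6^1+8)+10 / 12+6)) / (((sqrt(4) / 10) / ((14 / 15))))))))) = 12670000 / 334611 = 37.86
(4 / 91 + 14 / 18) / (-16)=-673 / 13104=-0.05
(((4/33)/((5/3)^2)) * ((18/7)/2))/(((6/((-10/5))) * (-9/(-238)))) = -136/275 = -0.49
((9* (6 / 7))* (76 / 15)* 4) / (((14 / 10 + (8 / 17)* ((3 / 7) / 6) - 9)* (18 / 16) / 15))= -620160 / 2251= -275.50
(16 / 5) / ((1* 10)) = 8 / 25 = 0.32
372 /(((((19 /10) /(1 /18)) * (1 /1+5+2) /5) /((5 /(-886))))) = -3875 /101004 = -0.04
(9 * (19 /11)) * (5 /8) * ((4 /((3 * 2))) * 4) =285 /11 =25.91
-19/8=-2.38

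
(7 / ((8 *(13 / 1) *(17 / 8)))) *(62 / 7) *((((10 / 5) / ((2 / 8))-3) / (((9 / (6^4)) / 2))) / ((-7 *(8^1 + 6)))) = -44640 / 10829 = -4.12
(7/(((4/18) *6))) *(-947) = -19887/4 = -4971.75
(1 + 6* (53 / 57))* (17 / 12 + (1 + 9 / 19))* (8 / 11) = 164750 / 11913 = 13.83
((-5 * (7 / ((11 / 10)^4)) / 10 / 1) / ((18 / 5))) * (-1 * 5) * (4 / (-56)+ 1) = 406250 / 131769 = 3.08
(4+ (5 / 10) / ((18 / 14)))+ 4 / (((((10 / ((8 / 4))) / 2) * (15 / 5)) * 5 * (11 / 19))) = 22637 / 4950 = 4.57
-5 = -5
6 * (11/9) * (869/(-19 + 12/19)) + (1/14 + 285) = -906811/14658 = -61.86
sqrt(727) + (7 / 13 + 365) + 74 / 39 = sqrt(727) + 14330 / 39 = 394.40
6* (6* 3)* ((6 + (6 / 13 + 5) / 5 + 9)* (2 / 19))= 225936 / 1235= 182.94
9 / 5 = 1.80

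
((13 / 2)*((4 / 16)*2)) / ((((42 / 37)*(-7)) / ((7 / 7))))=-481 / 1176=-0.41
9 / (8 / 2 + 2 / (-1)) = 9 / 2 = 4.50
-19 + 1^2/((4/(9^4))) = 6485/4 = 1621.25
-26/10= -13/5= -2.60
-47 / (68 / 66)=-1551 / 34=-45.62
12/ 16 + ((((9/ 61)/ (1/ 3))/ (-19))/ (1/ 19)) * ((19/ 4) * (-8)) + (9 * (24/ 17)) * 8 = 494511/ 4148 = 119.22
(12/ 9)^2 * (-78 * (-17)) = 7072/ 3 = 2357.33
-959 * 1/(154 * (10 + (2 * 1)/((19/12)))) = -2603/4708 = -0.55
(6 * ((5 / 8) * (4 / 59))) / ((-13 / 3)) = -0.06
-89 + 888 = 799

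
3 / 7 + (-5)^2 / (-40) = -11 / 56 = -0.20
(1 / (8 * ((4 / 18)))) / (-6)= -3 / 32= -0.09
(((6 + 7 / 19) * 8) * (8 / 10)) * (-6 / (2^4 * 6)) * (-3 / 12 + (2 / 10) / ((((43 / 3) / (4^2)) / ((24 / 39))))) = 152339 / 531050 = 0.29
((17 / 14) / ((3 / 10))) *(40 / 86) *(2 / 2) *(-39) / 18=-11050 / 2709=-4.08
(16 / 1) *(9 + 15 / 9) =512 / 3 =170.67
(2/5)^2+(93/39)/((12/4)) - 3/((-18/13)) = 2029/650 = 3.12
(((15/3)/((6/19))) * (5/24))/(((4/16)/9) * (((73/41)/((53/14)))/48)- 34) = -6193050/63833537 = -0.10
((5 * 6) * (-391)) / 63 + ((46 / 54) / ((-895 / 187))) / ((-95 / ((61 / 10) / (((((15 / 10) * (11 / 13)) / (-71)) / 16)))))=-47346067226 / 241045875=-196.42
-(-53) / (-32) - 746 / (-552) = -673 / 2208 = -0.30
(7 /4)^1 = 7 /4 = 1.75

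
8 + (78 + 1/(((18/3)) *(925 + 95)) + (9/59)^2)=1832619121/21303720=86.02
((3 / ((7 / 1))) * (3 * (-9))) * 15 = -1215 / 7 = -173.57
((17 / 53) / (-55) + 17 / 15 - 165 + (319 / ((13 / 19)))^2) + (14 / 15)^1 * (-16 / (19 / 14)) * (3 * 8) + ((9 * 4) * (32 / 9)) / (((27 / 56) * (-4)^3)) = 54825211206928 / 252721755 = 216939.03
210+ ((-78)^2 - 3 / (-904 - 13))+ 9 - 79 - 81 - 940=4771154 / 917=5203.00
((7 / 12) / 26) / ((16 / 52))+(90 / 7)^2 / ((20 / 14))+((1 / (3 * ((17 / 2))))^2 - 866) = -437091085 / 582624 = -750.21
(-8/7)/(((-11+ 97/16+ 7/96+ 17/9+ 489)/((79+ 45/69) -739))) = 6988032/4507195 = 1.55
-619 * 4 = -2476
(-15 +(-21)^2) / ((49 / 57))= 24282 / 49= 495.55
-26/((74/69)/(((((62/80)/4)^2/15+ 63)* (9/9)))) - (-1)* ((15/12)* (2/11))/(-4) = -79573608729/52096000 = -1527.44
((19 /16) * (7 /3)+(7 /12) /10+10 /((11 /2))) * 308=85883 /60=1431.38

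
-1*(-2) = 2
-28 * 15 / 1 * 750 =-315000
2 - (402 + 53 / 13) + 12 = -5097 / 13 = -392.08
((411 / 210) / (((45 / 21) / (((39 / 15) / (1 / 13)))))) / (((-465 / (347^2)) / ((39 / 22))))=-36241784501 / 2557500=-14170.79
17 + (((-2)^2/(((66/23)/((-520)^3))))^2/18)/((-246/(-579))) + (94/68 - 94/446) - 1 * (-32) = 15304418146149676316718241/3046758462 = 5023180648230091.41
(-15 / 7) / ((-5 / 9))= 27 / 7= 3.86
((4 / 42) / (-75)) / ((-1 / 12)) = 8 / 525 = 0.02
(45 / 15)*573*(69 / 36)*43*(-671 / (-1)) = 380253687 / 4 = 95063421.75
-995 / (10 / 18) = -1791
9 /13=0.69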